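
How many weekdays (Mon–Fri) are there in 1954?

Jan 1, 1954 is a Friday.
From Jan 1, 1954 to Dec 31, 1954 is 365 days inclusive.
365 = 7 × 52 + 1, so there are 52 full weeks plus 1 extra day.
Each full week contributes 5 weekdays (Mon–Fri): 52 × 5 = 260.
The 1 extra day is Fri — 1 of them qualifies.
Total: 260 + 1 = 261.

261 weekdays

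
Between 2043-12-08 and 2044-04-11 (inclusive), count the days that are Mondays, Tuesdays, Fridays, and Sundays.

2043-12-08 is a Tuesday.
That's 126 days from start to end, counting both.
126 = 7 × 18, so the span is exactly 18 full weeks.
Each full week contributes 4 days from the set (Mon, Tue, Fri, Sun): 18 × 4 = 72.

72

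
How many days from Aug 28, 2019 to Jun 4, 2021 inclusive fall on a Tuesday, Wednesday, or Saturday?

277

Aug 28, 2019 is a Wednesday.
That's 647 days from start to end, counting both.
647 = 7 × 92 + 3, so there are 92 full weeks plus 3 extra days.
Each full week contributes 3 days from the set (Tue, Wed, Sat): 92 × 3 = 276.
The 3 extra days are Wed, Thu, Fri — 1 of them qualifies.
Total: 276 + 1 = 277.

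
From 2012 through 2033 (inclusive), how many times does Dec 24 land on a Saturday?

Day of week of December 24 in each year:
2012: Mon, 2013: Tue, 2014: Wed, 2015: Thu, 2016: Sat ✓, 2017: Sun, 2018: Mon, 2019: Tue, 2020: Thu, 2021: Fri, 2022: Sat ✓, 2023: Sun, 2024: Tue, 2025: Wed, 2026: Thu, 2027: Fri, 2028: Sun, 2029: Mon, 2030: Tue, 2031: Wed, 2032: Fri, 2033: Sat ✓
Saturdays: 2016, 2022, 2033.

3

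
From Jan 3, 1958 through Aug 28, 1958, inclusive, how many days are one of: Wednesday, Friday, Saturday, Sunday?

Jan 3, 1958 is a Friday.
That's 238 days from start to end, counting both.
238 = 7 × 34, so the span is exactly 34 full weeks.
Each full week contributes 4 days from the set (Wed, Fri, Sat, Sun): 34 × 4 = 136.
Total: 136.

136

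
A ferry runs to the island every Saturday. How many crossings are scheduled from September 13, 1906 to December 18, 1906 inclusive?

September 13, 1906 is a Thursday.
That's 97 days from start to end, counting both.
97 = 7 × 13 + 6, so there are 13 full weeks plus 6 extra days.
Each full week contributes one Saturday: 13 so far.
The 6 extra days are Thursday, Friday, Saturday, Sunday, Monday, Tuesday — 1 of them qualifies.
Total: 13 + 1 = 14.

14 Saturdays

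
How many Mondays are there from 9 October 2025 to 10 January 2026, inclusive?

13

9 October 2025 is a Thursday.
That's 94 days from start to end, counting both.
94 = 7 × 13 + 3, so there are 13 full weeks plus 3 extra days.
Each full week contributes one Monday: 13 so far.
The 3 extra days are Thursday, Friday, Saturday — none qualify.
Total: 13 + 0 = 13.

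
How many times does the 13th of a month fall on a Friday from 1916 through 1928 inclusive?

22

Friday-the-13ths by year:
1916: Oct
1917: Apr, Jul
1918: Sep, Dec
1919: Jun
1920: Feb, Aug
1921: May
1922: Jan, Oct
1923: Apr, Jul
1924: Jun
1925: Feb, Mar, Nov
1926: Aug
1927: May
1928: Jan, Apr, Jul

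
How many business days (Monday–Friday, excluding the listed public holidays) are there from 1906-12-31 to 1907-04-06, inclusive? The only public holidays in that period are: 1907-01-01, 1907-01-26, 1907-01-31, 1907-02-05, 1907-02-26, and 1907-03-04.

1906-12-31 is a Monday.
That's 97 days from start to end, counting both.
97 = 7 × 13 + 6, so there are 13 full weeks plus 6 extra days.
Each full week contributes 5 weekdays (Mon–Fri): 13 × 5 = 65.
The 6 extra days are Mon, Tue, Wed, Thu, Fri, Sat — 5 of them qualify.
Total: 65 + 5 = 70.
Holidays: 1907-01-01 (Tue); 1907-01-26 (Sat); 1907-01-31 (Thu); 1907-02-05 (Tue); 1907-02-26 (Tue); 1907-03-04 (Mon).
5 of the 6 holidays fall on weekdays; the rest are weekends and were already excluded.
Business days: 70 − 5 = 65.

65 business days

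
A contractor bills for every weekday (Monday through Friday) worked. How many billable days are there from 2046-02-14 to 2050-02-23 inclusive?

1051 weekdays

2046-02-14 is a Wednesday.
From 2046-02-14 to 2050-02-23 is 1471 days inclusive.
1471 = 7 × 210 + 1, so there are 210 full weeks plus 1 extra day.
Each full week contributes 5 weekdays (Mon–Fri): 210 × 5 = 1050.
The 1 extra day is Wednesday — 1 of them qualifies.
Total: 1050 + 1 = 1051.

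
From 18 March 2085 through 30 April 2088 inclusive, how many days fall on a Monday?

163

18 March 2085 is a Sunday.
From 18 March 2085 to 30 April 2088 is 1140 days inclusive.
1140 = 7 × 162 + 6, so there are 162 full weeks plus 6 extra days.
Each full week contributes one Monday: 162 so far.
The 6 extra days are Sun, Mon, Tue, Wed, Thu, Fri — 1 of them qualifies.
Total: 162 + 1 = 163.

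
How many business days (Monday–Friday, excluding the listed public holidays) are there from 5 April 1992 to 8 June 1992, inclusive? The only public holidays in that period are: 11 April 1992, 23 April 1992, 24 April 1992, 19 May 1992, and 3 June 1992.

42 business days

5 April 1992 is a Sunday.
From 5 April 1992 to 8 June 1992 is 65 days inclusive.
65 = 7 × 9 + 2, so there are 9 full weeks plus 2 extra days.
Each full week contributes 5 weekdays (Mon–Fri): 9 × 5 = 45.
The 2 extra days are Sunday, Monday — 1 of them qualifies.
Total: 45 + 1 = 46.
Holidays: 11 April 1992 (Sat); 23 April 1992 (Thu); 24 April 1992 (Fri); 19 May 1992 (Tue); 3 June 1992 (Wed).
4 of the 5 holidays fall on weekdays; the rest are weekends and were already excluded.
Business days: 46 − 4 = 42.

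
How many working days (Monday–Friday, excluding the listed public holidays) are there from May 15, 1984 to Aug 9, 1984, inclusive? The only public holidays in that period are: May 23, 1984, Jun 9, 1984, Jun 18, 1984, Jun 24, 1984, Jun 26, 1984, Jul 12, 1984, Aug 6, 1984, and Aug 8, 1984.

57

May 15, 1984 is a Tuesday.
The range spans 87 days (inclusive of both endpoints).
87 = 7 × 12 + 3, so there are 12 full weeks plus 3 extra days.
Each full week contributes 5 weekdays (Mon–Fri): 12 × 5 = 60.
The 3 extra days are Tue, Wed, Thu — 3 of them qualify.
Total: 60 + 3 = 63.
Holidays: May 23, 1984 (Wed); Jun 9, 1984 (Sat); Jun 18, 1984 (Mon); Jun 24, 1984 (Sun); Jun 26, 1984 (Tue); Jul 12, 1984 (Thu); Aug 6, 1984 (Mon); Aug 8, 1984 (Wed).
6 of the 8 holidays fall on weekdays; the rest are weekends and were already excluded.
Business days: 63 − 6 = 57.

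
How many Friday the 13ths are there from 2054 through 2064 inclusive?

Friday-the-13ths by year:
2054: Feb, Mar, Nov
2055: Aug
2056: Oct
2057: Apr, Jul
2058: Sep, Dec
2059: Jun
2060: Feb, Aug
2061: May
2062: Jan, Oct
2063: Apr, Jul
2064: Jun

18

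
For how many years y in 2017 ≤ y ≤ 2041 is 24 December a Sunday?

Day of week of December 24 in each year:
2017: Sun ✓, 2018: Mon, 2019: Tue, 2020: Thu, 2021: Fri, 2022: Sat, 2023: Sun ✓, 2024: Tue, 2025: Wed, 2026: Thu, 2027: Fri, 2028: Sun ✓, 2029: Mon, 2030: Tue, 2031: Wed, 2032: Fri, 2033: Sat, 2034: Sun ✓, 2035: Mon, 2036: Wed, 2037: Thu, 2038: Fri, 2039: Sat, 2040: Mon, 2041: Tue
Sundays: 2017, 2023, 2028, 2034.

4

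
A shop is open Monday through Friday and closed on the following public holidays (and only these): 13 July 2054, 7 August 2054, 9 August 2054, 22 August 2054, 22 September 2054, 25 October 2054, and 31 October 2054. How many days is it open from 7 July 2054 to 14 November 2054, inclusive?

7 July 2054 is a Tuesday.
The range spans 131 days (inclusive of both endpoints).
131 = 7 × 18 + 5, so there are 18 full weeks plus 5 extra days.
Each full week contributes 5 weekdays (Mon–Fri): 18 × 5 = 90.
The 5 extra days are Tuesday, Wednesday, Thursday, Friday, Saturday — 4 of them qualify.
Total: 90 + 4 = 94.
Holidays: 13 July 2054 (Mon); 7 August 2054 (Fri); 9 August 2054 (Sun); 22 August 2054 (Sat); 22 September 2054 (Tue); 25 October 2054 (Sun); 31 October 2054 (Sat).
3 of the 7 holidays fall on weekdays; the rest are weekends and were already excluded.
Business days: 94 − 3 = 91.

91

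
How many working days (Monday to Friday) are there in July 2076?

July 1, 2076 is a Wednesday.
The range spans 31 days (inclusive of both endpoints).
31 = 7 × 4 + 3, so there are 4 full weeks plus 3 extra days.
Each full week contributes 5 weekdays (Mon–Fri): 4 × 5 = 20.
The 3 extra days are Wed, Thu, Fri — 3 of them qualify.
Total: 20 + 3 = 23.

23 weekdays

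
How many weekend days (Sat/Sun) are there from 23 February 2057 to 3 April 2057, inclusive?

23 February 2057 is a Friday.
From 23 February 2057 to 3 April 2057 is 40 days inclusive.
40 = 7 × 5 + 5, so there are 5 full weeks plus 5 extra days.
Each full week contributes 2 weekend days (Sat, Sun): 5 × 2 = 10.
The 5 extra days are Fri, Sat, Sun, Mon, Tue — 2 of them qualify.
Total: 10 + 2 = 12.

12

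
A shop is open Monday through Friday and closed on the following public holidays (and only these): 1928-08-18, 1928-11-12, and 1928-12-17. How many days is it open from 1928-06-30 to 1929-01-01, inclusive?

1928-06-30 is a Saturday.
That's 186 days from start to end, counting both.
186 = 7 × 26 + 4, so there are 26 full weeks plus 4 extra days.
Each full week contributes 5 weekdays (Mon–Fri): 26 × 5 = 130.
The 4 extra days are Sat, Sun, Mon, Tue — 2 of them qualify.
Total: 130 + 2 = 132.
Holidays: 1928-08-18 (Sat); 1928-11-12 (Mon); 1928-12-17 (Mon).
2 of the 3 holidays fall on weekdays; the rest are weekends and were already excluded.
Business days: 132 − 2 = 130.

130 business days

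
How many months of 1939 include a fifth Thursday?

4

A month has five Thursdays exactly when Thursday falls within its first (length − 28) days.
Jan: 31 days, starts Sun → 5 of Sun, Mon, Tue
Feb: 28 days, starts Wed → 5 of (none)
Mar: 31 days, starts Wed → 5 of Wed, Thu, Fri ✓
Apr: 30 days, starts Sat → 5 of Sat, Sun
May: 31 days, starts Mon → 5 of Mon, Tue, Wed
Jun: 30 days, starts Thu → 5 of Thu, Fri ✓
Jul: 31 days, starts Sat → 5 of Sat, Sun, Mon
Aug: 31 days, starts Tue → 5 of Tue, Wed, Thu ✓
Sep: 30 days, starts Fri → 5 of Fri, Sat
Oct: 31 days, starts Sun → 5 of Sun, Mon, Tue
Nov: 30 days, starts Wed → 5 of Wed, Thu ✓
Dec: 31 days, starts Fri → 5 of Fri, Sat, Sun
Months with five Thursdays: Mar, Jun, Aug, Nov.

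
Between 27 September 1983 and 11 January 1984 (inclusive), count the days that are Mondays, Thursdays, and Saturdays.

45

27 September 1983 is a Tuesday.
From 27 September 1983 to 11 January 1984 is 107 days inclusive.
107 = 7 × 15 + 2, so there are 15 full weeks plus 2 extra days.
Each full week contributes 3 days from the set (Mon, Thu, Sat): 15 × 3 = 45.
The 2 extra days are Tuesday, Wednesday — none qualify.
Total: 45 + 0 = 45.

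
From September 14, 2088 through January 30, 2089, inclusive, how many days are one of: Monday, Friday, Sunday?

59

September 14, 2088 is a Tuesday.
The range spans 139 days (inclusive of both endpoints).
139 = 7 × 19 + 6, so there are 19 full weeks plus 6 extra days.
Each full week contributes 3 days from the set (Mon, Fri, Sun): 19 × 3 = 57.
The 6 extra days are Tue, Wed, Thu, Fri, Sat, Sun — 2 of them qualify.
Total: 57 + 2 = 59.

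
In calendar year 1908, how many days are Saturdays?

1908-01-01 is a Wednesday.
That's 366 days from start to end, counting both.
366 = 7 × 52 + 2, so there are 52 full weeks plus 2 extra days.
Each full week contributes one Saturday: 52 so far.
The 2 extra days are Wed, Thu — none qualify.
Total: 52 + 0 = 52.

52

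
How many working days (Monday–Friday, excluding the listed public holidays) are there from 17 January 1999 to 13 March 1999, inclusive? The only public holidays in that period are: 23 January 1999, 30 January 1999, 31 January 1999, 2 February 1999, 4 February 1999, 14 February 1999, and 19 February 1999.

37

17 January 1999 is a Sunday.
The range spans 56 days (inclusive of both endpoints).
56 = 7 × 8, so the span is exactly 8 full weeks.
Each full week contributes 5 weekdays (Mon–Fri): 8 × 5 = 40.
Total: 40.
Holidays: 23 January 1999 (Sat); 30 January 1999 (Sat); 31 January 1999 (Sun); 2 February 1999 (Tue); 4 February 1999 (Thu); 14 February 1999 (Sun); 19 February 1999 (Fri).
3 of the 7 holidays fall on weekdays; the rest are weekends and were already excluded.
Business days: 40 − 3 = 37.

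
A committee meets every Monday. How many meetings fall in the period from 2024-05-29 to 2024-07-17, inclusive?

2024-05-29 is a Wednesday.
The range spans 50 days (inclusive of both endpoints).
50 = 7 × 7 + 1, so there are 7 full weeks plus 1 extra day.
Each full week contributes one Monday: 7 so far.
The 1 extra day is Wednesday — none qualify.
Total: 7 + 0 = 7.

7 Mondays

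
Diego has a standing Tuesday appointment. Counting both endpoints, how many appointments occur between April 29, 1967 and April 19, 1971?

April 29, 1967 is a Saturday.
The range spans 1452 days (inclusive of both endpoints).
1452 = 7 × 207 + 3, so there are 207 full weeks plus 3 extra days.
Each full week contributes one Tuesday: 207 so far.
The 3 extra days are Sat, Sun, Mon — none qualify.
Total: 207 + 0 = 207.

207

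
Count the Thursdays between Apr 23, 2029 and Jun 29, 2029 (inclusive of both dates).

10 Thursdays

Apr 23, 2029 is a Monday.
The range spans 68 days (inclusive of both endpoints).
68 = 7 × 9 + 5, so there are 9 full weeks plus 5 extra days.
Each full week contributes one Thursday: 9 so far.
The 5 extra days are Monday, Tuesday, Wednesday, Thursday, Friday — 1 of them qualifies.
Total: 9 + 1 = 10.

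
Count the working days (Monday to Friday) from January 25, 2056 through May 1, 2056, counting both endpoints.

70 weekdays

January 25, 2056 is a Tuesday.
That's 98 days from start to end, counting both.
98 = 7 × 14, so the span is exactly 14 full weeks.
Each full week contributes 5 weekdays (Mon–Fri): 14 × 5 = 70.
Total: 70.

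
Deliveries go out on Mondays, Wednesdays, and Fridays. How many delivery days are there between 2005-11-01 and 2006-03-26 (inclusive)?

2005-11-01 is a Tuesday.
From 2005-11-01 to 2006-03-26 is 146 days inclusive.
146 = 7 × 20 + 6, so there are 20 full weeks plus 6 extra days.
Each full week contributes 3 days from the set (Mon, Wed, Fri): 20 × 3 = 60.
The 6 extra days are Tue, Wed, Thu, Fri, Sat, Sun — 2 of them qualify.
Total: 60 + 2 = 62.

62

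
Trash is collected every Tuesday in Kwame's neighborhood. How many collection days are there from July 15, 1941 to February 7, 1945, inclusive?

July 15, 1941 is a Tuesday.
From July 15, 1941 to February 7, 1945 is 1304 days inclusive.
1304 = 7 × 186 + 2, so there are 186 full weeks plus 2 extra days.
Each full week contributes one Tuesday: 186 so far.
The 2 extra days are Tuesday, Wednesday — 1 of them qualifies.
Total: 186 + 1 = 187.

187 Tuesdays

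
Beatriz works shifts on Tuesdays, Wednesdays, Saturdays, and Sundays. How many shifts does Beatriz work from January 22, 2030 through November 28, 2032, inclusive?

596

January 22, 2030 is a Tuesday.
That's 1042 days from start to end, counting both.
1042 = 7 × 148 + 6, so there are 148 full weeks plus 6 extra days.
Each full week contributes 4 days from the set (Tue, Wed, Sat, Sun): 148 × 4 = 592.
The 6 extra days are Tuesday, Wednesday, Thursday, Friday, Saturday, Sunday — 4 of them qualify.
Total: 592 + 4 = 596.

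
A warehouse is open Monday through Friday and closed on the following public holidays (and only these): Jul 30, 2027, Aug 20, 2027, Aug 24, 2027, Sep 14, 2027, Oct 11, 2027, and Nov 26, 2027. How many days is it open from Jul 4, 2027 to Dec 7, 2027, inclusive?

Jul 4, 2027 is a Sunday.
The range spans 157 days (inclusive of both endpoints).
157 = 7 × 22 + 3, so there are 22 full weeks plus 3 extra days.
Each full week contributes 5 weekdays (Mon–Fri): 22 × 5 = 110.
The 3 extra days are Sunday, Monday, Tuesday — 2 of them qualify.
Total: 110 + 2 = 112.
Holidays: Jul 30, 2027 (Fri); Aug 20, 2027 (Fri); Aug 24, 2027 (Tue); Sep 14, 2027 (Tue); Oct 11, 2027 (Mon); Nov 26, 2027 (Fri).
All 6 holidays fall on weekdays, so subtract 6.
Business days: 112 − 6 = 106.

106 working days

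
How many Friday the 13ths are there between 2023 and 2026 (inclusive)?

Friday-the-13ths by year:
2023: Jan, Oct
2024: Sep, Dec
2025: Jun
2026: Feb, Mar, Nov

8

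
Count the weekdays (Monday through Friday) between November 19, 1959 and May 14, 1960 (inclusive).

November 19, 1959 is a Thursday.
The range spans 178 days (inclusive of both endpoints).
178 = 7 × 25 + 3, so there are 25 full weeks plus 3 extra days.
Each full week contributes 5 weekdays (Mon–Fri): 25 × 5 = 125.
The 3 extra days are Thu, Fri, Sat — 2 of them qualify.
Total: 125 + 2 = 127.

127 weekdays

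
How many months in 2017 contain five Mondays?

4

A month has five Mondays exactly when Monday falls within its first (length − 28) days.
Jan: 31 days, starts Sun → 5 of Sun, Mon, Tue ✓
Feb: 28 days, starts Wed → 5 of (none)
Mar: 31 days, starts Wed → 5 of Wed, Thu, Fri
Apr: 30 days, starts Sat → 5 of Sat, Sun
May: 31 days, starts Mon → 5 of Mon, Tue, Wed ✓
Jun: 30 days, starts Thu → 5 of Thu, Fri
Jul: 31 days, starts Sat → 5 of Sat, Sun, Mon ✓
Aug: 31 days, starts Tue → 5 of Tue, Wed, Thu
Sep: 30 days, starts Fri → 5 of Fri, Sat
Oct: 31 days, starts Sun → 5 of Sun, Mon, Tue ✓
Nov: 30 days, starts Wed → 5 of Wed, Thu
Dec: 31 days, starts Fri → 5 of Fri, Sat, Sun
Months with five Mondays: Jan, May, Jul, Oct.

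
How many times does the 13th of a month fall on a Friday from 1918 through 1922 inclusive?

8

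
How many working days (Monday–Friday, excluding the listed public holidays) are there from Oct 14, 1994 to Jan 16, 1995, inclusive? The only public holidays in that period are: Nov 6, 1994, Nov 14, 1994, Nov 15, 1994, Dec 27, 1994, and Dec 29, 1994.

Oct 14, 1994 is a Friday.
The range spans 95 days (inclusive of both endpoints).
95 = 7 × 13 + 4, so there are 13 full weeks plus 4 extra days.
Each full week contributes 5 weekdays (Mon–Fri): 13 × 5 = 65.
The 4 extra days are Fri, Sat, Sun, Mon — 2 of them qualify.
Total: 65 + 2 = 67.
Holidays: Nov 6, 1994 (Sun); Nov 14, 1994 (Mon); Nov 15, 1994 (Tue); Dec 27, 1994 (Tue); Dec 29, 1994 (Thu).
4 of the 5 holidays fall on weekdays; the rest are weekends and were already excluded.
Business days: 67 − 4 = 63.

63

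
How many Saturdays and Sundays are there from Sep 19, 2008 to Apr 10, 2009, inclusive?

58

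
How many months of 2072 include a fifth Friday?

A month has five Fridays exactly when Friday falls within its first (length − 28) days.
Jan: 31 days, starts Fri → 5 of Fri, Sat, Sun ✓
Feb: 29 days, starts Mon → 5 of Mon
Mar: 31 days, starts Tue → 5 of Tue, Wed, Thu
Apr: 30 days, starts Fri → 5 of Fri, Sat ✓
May: 31 days, starts Sun → 5 of Sun, Mon, Tue
Jun: 30 days, starts Wed → 5 of Wed, Thu
Jul: 31 days, starts Fri → 5 of Fri, Sat, Sun ✓
Aug: 31 days, starts Mon → 5 of Mon, Tue, Wed
Sep: 30 days, starts Thu → 5 of Thu, Fri ✓
Oct: 31 days, starts Sat → 5 of Sat, Sun, Mon
Nov: 30 days, starts Tue → 5 of Tue, Wed
Dec: 31 days, starts Thu → 5 of Thu, Fri, Sat ✓
Months with five Fridays: Jan, Apr, Jul, Sep, Dec.

5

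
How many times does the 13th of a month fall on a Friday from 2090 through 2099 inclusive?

Friday-the-13ths by year:
2090: Jan, Oct
2091: Apr, Jul
2092: Jun
2093: Feb, Mar, Nov
2094: Aug
2095: May
2096: Jan, Apr, Jul
2097: Sep, Dec
2098: Jun
2099: Feb, Mar, Nov

19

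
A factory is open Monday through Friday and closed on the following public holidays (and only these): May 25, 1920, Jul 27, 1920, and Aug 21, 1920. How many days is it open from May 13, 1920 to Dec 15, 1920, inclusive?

153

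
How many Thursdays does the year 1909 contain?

52

1909-01-01 is a Friday.
From 1909-01-01 to 1909-12-31 is 365 days inclusive.
365 = 7 × 52 + 1, so there are 52 full weeks plus 1 extra day.
Each full week contributes one Thursday: 52 so far.
The 1 extra day is Fri — none qualify.
Total: 52 + 0 = 52.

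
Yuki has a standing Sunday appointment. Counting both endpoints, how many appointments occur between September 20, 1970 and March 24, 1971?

September 20, 1970 is a Sunday.
From September 20, 1970 to March 24, 1971 is 186 days inclusive.
186 = 7 × 26 + 4, so there are 26 full weeks plus 4 extra days.
Each full week contributes one Sunday: 26 so far.
The 4 extra days are Sunday, Monday, Tuesday, Wednesday — 1 of them qualifies.
Total: 26 + 1 = 27.

27 Sundays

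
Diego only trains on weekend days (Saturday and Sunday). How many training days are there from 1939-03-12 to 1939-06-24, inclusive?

30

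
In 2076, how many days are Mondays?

52

2076-01-01 is a Wednesday.
That's 366 days from start to end, counting both.
366 = 7 × 52 + 2, so there are 52 full weeks plus 2 extra days.
Each full week contributes one Monday: 52 so far.
The 2 extra days are Wednesday, Thursday — none qualify.
Total: 52 + 0 = 52.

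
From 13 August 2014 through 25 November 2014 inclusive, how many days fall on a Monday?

15 Mondays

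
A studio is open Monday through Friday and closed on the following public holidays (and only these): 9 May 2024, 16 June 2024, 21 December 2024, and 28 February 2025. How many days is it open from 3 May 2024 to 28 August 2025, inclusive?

3 May 2024 is a Friday.
The range spans 483 days (inclusive of both endpoints).
483 = 7 × 69, so the span is exactly 69 full weeks.
Each full week contributes 5 weekdays (Mon–Fri): 69 × 5 = 345.
Total: 345.
Holidays: 9 May 2024 (Thu); 16 June 2024 (Sun); 21 December 2024 (Sat); 28 February 2025 (Fri).
2 of the 4 holidays fall on weekdays; the rest are weekends and were already excluded.
Business days: 345 − 2 = 343.

343 business days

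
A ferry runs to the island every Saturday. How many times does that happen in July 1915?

5

July 1, 1915 is a Thursday.
The range spans 31 days (inclusive of both endpoints).
31 = 7 × 4 + 3, so there are 4 full weeks plus 3 extra days.
Each full week contributes one Saturday: 4 so far.
The 3 extra days are Thu, Fri, Sat — 1 of them qualifies.
Total: 4 + 1 = 5.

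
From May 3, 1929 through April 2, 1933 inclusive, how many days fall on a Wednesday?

May 3, 1929 is a Friday.
That's 1431 days from start to end, counting both.
1431 = 7 × 204 + 3, so there are 204 full weeks plus 3 extra days.
Each full week contributes one Wednesday: 204 so far.
The 3 extra days are Fri, Sat, Sun — none qualify.
Total: 204 + 0 = 204.

204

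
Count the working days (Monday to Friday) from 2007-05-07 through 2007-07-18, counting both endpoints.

53

2007-05-07 is a Monday.
That's 73 days from start to end, counting both.
73 = 7 × 10 + 3, so there are 10 full weeks plus 3 extra days.
Each full week contributes 5 weekdays (Mon–Fri): 10 × 5 = 50.
The 3 extra days are Monday, Tuesday, Wednesday — 3 of them qualify.
Total: 50 + 3 = 53.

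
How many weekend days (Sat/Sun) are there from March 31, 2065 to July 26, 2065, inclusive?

34

March 31, 2065 is a Tuesday.
From March 31, 2065 to July 26, 2065 is 118 days inclusive.
118 = 7 × 16 + 6, so there are 16 full weeks plus 6 extra days.
Each full week contributes 2 weekend days (Sat, Sun): 16 × 2 = 32.
The 6 extra days are Tuesday, Wednesday, Thursday, Friday, Saturday, Sunday — 2 of them qualify.
Total: 32 + 2 = 34.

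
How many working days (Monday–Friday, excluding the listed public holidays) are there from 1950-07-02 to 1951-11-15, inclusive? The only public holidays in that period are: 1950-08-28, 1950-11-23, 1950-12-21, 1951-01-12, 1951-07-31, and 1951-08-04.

354

1950-07-02 is a Sunday.
That's 502 days from start to end, counting both.
502 = 7 × 71 + 5, so there are 71 full weeks plus 5 extra days.
Each full week contributes 5 weekdays (Mon–Fri): 71 × 5 = 355.
The 5 extra days are Sunday, Monday, Tuesday, Wednesday, Thursday — 4 of them qualify.
Total: 355 + 4 = 359.
Holidays: 1950-08-28 (Mon); 1950-11-23 (Thu); 1950-12-21 (Thu); 1951-01-12 (Fri); 1951-07-31 (Tue); 1951-08-04 (Sat).
5 of the 6 holidays fall on weekdays; the rest are weekends and were already excluded.
Business days: 359 − 5 = 354.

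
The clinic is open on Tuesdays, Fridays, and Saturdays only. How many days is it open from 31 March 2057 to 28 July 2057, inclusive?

31 March 2057 is a Saturday.
That's 120 days from start to end, counting both.
120 = 7 × 17 + 1, so there are 17 full weeks plus 1 extra day.
Each full week contributes 3 days from the set (Tue, Fri, Sat): 17 × 3 = 51.
The 1 extra day is Saturday — 1 of them qualifies.
Total: 51 + 1 = 52.

52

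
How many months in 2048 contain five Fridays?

A month has five Fridays exactly when Friday falls within its first (length − 28) days.
Jan: 31 days, starts Wed → 5 of Wed, Thu, Fri ✓
Feb: 29 days, starts Sat → 5 of Sat
Mar: 31 days, starts Sun → 5 of Sun, Mon, Tue
Apr: 30 days, starts Wed → 5 of Wed, Thu
May: 31 days, starts Fri → 5 of Fri, Sat, Sun ✓
Jun: 30 days, starts Mon → 5 of Mon, Tue
Jul: 31 days, starts Wed → 5 of Wed, Thu, Fri ✓
Aug: 31 days, starts Sat → 5 of Sat, Sun, Mon
Sep: 30 days, starts Tue → 5 of Tue, Wed
Oct: 31 days, starts Thu → 5 of Thu, Fri, Sat ✓
Nov: 30 days, starts Sun → 5 of Sun, Mon
Dec: 31 days, starts Tue → 5 of Tue, Wed, Thu
Months with five Fridays: Jan, May, Jul, Oct.

4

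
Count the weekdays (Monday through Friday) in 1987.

261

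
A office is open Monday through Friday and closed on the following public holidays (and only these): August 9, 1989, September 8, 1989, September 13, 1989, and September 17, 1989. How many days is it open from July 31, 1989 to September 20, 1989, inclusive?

July 31, 1989 is a Monday.
From July 31, 1989 to September 20, 1989 is 52 days inclusive.
52 = 7 × 7 + 3, so there are 7 full weeks plus 3 extra days.
Each full week contributes 5 weekdays (Mon–Fri): 7 × 5 = 35.
The 3 extra days are Mon, Tue, Wed — 3 of them qualify.
Total: 35 + 3 = 38.
Holidays: August 9, 1989 (Wed); September 8, 1989 (Fri); September 13, 1989 (Wed); September 17, 1989 (Sun).
3 of the 4 holidays fall on weekdays; the rest are weekends and were already excluded.
Business days: 38 − 3 = 35.

35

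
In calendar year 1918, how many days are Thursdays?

52

1 January 1918 is a Tuesday.
That's 365 days from start to end, counting both.
365 = 7 × 52 + 1, so there are 52 full weeks plus 1 extra day.
Each full week contributes one Thursday: 52 so far.
The 1 extra day is Tue — none qualify.
Total: 52 + 0 = 52.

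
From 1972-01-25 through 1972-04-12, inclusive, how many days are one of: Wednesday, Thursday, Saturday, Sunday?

1972-01-25 is a Tuesday.
The range spans 79 days (inclusive of both endpoints).
79 = 7 × 11 + 2, so there are 11 full weeks plus 2 extra days.
Each full week contributes 4 days from the set (Wed, Thu, Sat, Sun): 11 × 4 = 44.
The 2 extra days are Tuesday, Wednesday — 1 of them qualifies.
Total: 44 + 1 = 45.

45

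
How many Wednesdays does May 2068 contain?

5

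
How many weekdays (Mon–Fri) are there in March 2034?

23

2034-03-01 is a Wednesday.
The range spans 31 days (inclusive of both endpoints).
31 = 7 × 4 + 3, so there are 4 full weeks plus 3 extra days.
Each full week contributes 5 weekdays (Mon–Fri): 4 × 5 = 20.
The 3 extra days are Wednesday, Thursday, Friday — 3 of them qualify.
Total: 20 + 3 = 23.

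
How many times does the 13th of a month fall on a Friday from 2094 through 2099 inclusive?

11

Friday-the-13ths by year:
2094: Aug
2095: May
2096: Jan, Apr, Jul
2097: Sep, Dec
2098: Jun
2099: Feb, Mar, Nov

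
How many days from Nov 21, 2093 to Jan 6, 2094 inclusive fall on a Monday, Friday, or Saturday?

20

Nov 21, 2093 is a Saturday.
The range spans 47 days (inclusive of both endpoints).
47 = 7 × 6 + 5, so there are 6 full weeks plus 5 extra days.
Each full week contributes 3 days from the set (Mon, Fri, Sat): 6 × 3 = 18.
The 5 extra days are Sat, Sun, Mon, Tue, Wed — 2 of them qualify.
Total: 18 + 2 = 20.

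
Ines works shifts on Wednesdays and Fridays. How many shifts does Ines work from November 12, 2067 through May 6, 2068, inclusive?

50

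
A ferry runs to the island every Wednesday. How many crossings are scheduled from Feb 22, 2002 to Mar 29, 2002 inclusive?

5 Wednesdays

Feb 22, 2002 is a Friday.
That's 36 days from start to end, counting both.
36 = 7 × 5 + 1, so there are 5 full weeks plus 1 extra day.
Each full week contributes one Wednesday: 5 so far.
The 1 extra day is Friday — none qualify.
Total: 5 + 0 = 5.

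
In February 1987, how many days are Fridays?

4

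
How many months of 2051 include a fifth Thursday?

4

A month has five Thursdays exactly when Thursday falls within its first (length − 28) days.
Jan: 31 days, starts Sun → 5 of Sun, Mon, Tue
Feb: 28 days, starts Wed → 5 of (none)
Mar: 31 days, starts Wed → 5 of Wed, Thu, Fri ✓
Apr: 30 days, starts Sat → 5 of Sat, Sun
May: 31 days, starts Mon → 5 of Mon, Tue, Wed
Jun: 30 days, starts Thu → 5 of Thu, Fri ✓
Jul: 31 days, starts Sat → 5 of Sat, Sun, Mon
Aug: 31 days, starts Tue → 5 of Tue, Wed, Thu ✓
Sep: 30 days, starts Fri → 5 of Fri, Sat
Oct: 31 days, starts Sun → 5 of Sun, Mon, Tue
Nov: 30 days, starts Wed → 5 of Wed, Thu ✓
Dec: 31 days, starts Fri → 5 of Fri, Sat, Sun
Months with five Thursdays: Mar, Jun, Aug, Nov.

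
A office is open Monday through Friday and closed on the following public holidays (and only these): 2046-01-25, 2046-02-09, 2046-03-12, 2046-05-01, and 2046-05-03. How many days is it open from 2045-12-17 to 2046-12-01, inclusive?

245

2045-12-17 is a Sunday.
The range spans 350 days (inclusive of both endpoints).
350 = 7 × 50, so the span is exactly 50 full weeks.
Each full week contributes 5 weekdays (Mon–Fri): 50 × 5 = 250.
Total: 250.
Holidays: 2046-01-25 (Thu); 2046-02-09 (Fri); 2046-03-12 (Mon); 2046-05-01 (Tue); 2046-05-03 (Thu).
All 5 holidays fall on weekdays, so subtract 5.
Business days: 250 − 5 = 245.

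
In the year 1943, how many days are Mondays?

1 January 1943 is a Friday.
That's 365 days from start to end, counting both.
365 = 7 × 52 + 1, so there are 52 full weeks plus 1 extra day.
Each full week contributes one Monday: 52 so far.
The 1 extra day is Friday — none qualify.
Total: 52 + 0 = 52.

52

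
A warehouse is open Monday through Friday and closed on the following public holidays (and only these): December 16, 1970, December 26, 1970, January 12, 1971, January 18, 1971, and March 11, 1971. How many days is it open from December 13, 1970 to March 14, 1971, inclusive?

61 business days

December 13, 1970 is a Sunday.
That's 92 days from start to end, counting both.
92 = 7 × 13 + 1, so there are 13 full weeks plus 1 extra day.
Each full week contributes 5 weekdays (Mon–Fri): 13 × 5 = 65.
The 1 extra day is Sun — none qualify.
Total: 65 + 0 = 65.
Holidays: December 16, 1970 (Wed); December 26, 1970 (Sat); January 12, 1971 (Tue); January 18, 1971 (Mon); March 11, 1971 (Thu).
4 of the 5 holidays fall on weekdays; the rest are weekends and were already excluded.
Business days: 65 − 4 = 61.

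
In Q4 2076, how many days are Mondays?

13

2076-10-01 is a Thursday.
That's 92 days from start to end, counting both.
92 = 7 × 13 + 1, so there are 13 full weeks plus 1 extra day.
Each full week contributes one Monday: 13 so far.
The 1 extra day is Thu — none qualify.
Total: 13 + 0 = 13.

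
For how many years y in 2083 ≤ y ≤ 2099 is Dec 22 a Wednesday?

3

Day of week of December 22 in each year:
2083: Wed ✓, 2084: Fri, 2085: Sat, 2086: Sun, 2087: Mon, 2088: Wed ✓, 2089: Thu, 2090: Fri, 2091: Sat, 2092: Mon, 2093: Tue, 2094: Wed ✓, 2095: Thu, 2096: Sat, 2097: Sun, 2098: Mon, 2099: Tue
Wednesdays: 2083, 2088, 2094.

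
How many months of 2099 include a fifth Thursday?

A month has five Thursdays exactly when Thursday falls within its first (length − 28) days.
Jan: 31 days, starts Thu → 5 of Thu, Fri, Sat ✓
Feb: 28 days, starts Sun → 5 of (none)
Mar: 31 days, starts Sun → 5 of Sun, Mon, Tue
Apr: 30 days, starts Wed → 5 of Wed, Thu ✓
May: 31 days, starts Fri → 5 of Fri, Sat, Sun
Jun: 30 days, starts Mon → 5 of Mon, Tue
Jul: 31 days, starts Wed → 5 of Wed, Thu, Fri ✓
Aug: 31 days, starts Sat → 5 of Sat, Sun, Mon
Sep: 30 days, starts Tue → 5 of Tue, Wed
Oct: 31 days, starts Thu → 5 of Thu, Fri, Sat ✓
Nov: 30 days, starts Sun → 5 of Sun, Mon
Dec: 31 days, starts Tue → 5 of Tue, Wed, Thu ✓
Months with five Thursdays: Jan, Apr, Jul, Oct, Dec.

5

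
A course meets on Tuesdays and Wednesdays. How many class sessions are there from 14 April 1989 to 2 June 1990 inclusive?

118

14 April 1989 is a Friday.
From 14 April 1989 to 2 June 1990 is 415 days inclusive.
415 = 7 × 59 + 2, so there are 59 full weeks plus 2 extra days.
Each full week contributes 2 days from the set (Tue, Wed): 59 × 2 = 118.
The 2 extra days are Fri, Sat — none qualify.
Total: 118 + 0 = 118.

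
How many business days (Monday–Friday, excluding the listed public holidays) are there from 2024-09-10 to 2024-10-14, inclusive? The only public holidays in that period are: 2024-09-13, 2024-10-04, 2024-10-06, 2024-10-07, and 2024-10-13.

2024-09-10 is a Tuesday.
That's 35 days from start to end, counting both.
35 = 7 × 5, so the span is exactly 5 full weeks.
Each full week contributes 5 weekdays (Mon–Fri): 5 × 5 = 25.
Holidays: 2024-09-13 (Fri); 2024-10-04 (Fri); 2024-10-06 (Sun); 2024-10-07 (Mon); 2024-10-13 (Sun).
3 of the 5 holidays fall on weekdays; the rest are weekends and were already excluded.
Business days: 25 − 3 = 22.

22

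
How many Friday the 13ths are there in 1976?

The 13th falls on a Friday when the month's 13th has weekday Fri.
Jan 13 is Tue; Feb 13 is Fri ✓; Mar 13 is Sat; Apr 13 is Tue; May 13 is Thu; Jun 13 is Sun; Jul 13 is Tue; Aug 13 is Fri ✓; Sep 13 is Mon; Oct 13 is Wed; Nov 13 is Sat; Dec 13 is Mon.
Friday the 13ths: Feb, Aug.

2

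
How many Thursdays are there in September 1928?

September 1, 1928 is a Saturday.
That's 30 days from start to end, counting both.
30 = 7 × 4 + 2, so there are 4 full weeks plus 2 extra days.
Each full week contributes one Thursday: 4 so far.
The 2 extra days are Saturday, Sunday — none qualify.
Total: 4 + 0 = 4.

4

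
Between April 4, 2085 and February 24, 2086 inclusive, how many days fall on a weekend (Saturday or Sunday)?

94

April 4, 2085 is a Wednesday.
That's 327 days from start to end, counting both.
327 = 7 × 46 + 5, so there are 46 full weeks plus 5 extra days.
Each full week contributes 2 weekend days (Sat, Sun): 46 × 2 = 92.
The 5 extra days are Wed, Thu, Fri, Sat, Sun — 2 of them qualify.
Total: 92 + 2 = 94.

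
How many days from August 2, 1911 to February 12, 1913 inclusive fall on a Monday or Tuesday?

160

August 2, 1911 is a Wednesday.
From August 2, 1911 to February 12, 1913 is 561 days inclusive.
561 = 7 × 80 + 1, so there are 80 full weeks plus 1 extra day.
Each full week contributes 2 days from the set (Mon, Tue): 80 × 2 = 160.
The 1 extra day is Wednesday — none qualify.
Total: 160 + 0 = 160.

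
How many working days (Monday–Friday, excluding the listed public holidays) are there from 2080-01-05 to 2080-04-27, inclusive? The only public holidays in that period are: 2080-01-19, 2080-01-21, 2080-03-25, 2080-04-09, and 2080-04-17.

2080-01-05 is a Friday.
From 2080-01-05 to 2080-04-27 is 114 days inclusive.
114 = 7 × 16 + 2, so there are 16 full weeks plus 2 extra days.
Each full week contributes 5 weekdays (Mon–Fri): 16 × 5 = 80.
The 2 extra days are Friday, Saturday — 1 of them qualifies.
Total: 80 + 1 = 81.
Holidays: 2080-01-19 (Fri); 2080-01-21 (Sun); 2080-03-25 (Mon); 2080-04-09 (Tue); 2080-04-17 (Wed).
4 of the 5 holidays fall on weekdays; the rest are weekends and were already excluded.
Business days: 81 − 4 = 77.

77 working days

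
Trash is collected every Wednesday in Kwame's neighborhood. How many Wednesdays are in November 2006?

5

1 November 2006 is a Wednesday.
The range spans 30 days (inclusive of both endpoints).
30 = 7 × 4 + 2, so there are 4 full weeks plus 2 extra days.
Each full week contributes one Wednesday: 4 so far.
The 2 extra days are Wed, Thu — 1 of them qualifies.
Total: 4 + 1 = 5.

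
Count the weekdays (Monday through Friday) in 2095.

Jan 1, 2095 is a Saturday.
The range spans 365 days (inclusive of both endpoints).
365 = 7 × 52 + 1, so there are 52 full weeks plus 1 extra day.
Each full week contributes 5 weekdays (Mon–Fri): 52 × 5 = 260.
The 1 extra day is Saturday — none qualify.
Total: 260 + 0 = 260.

260 weekdays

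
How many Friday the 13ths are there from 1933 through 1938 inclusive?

10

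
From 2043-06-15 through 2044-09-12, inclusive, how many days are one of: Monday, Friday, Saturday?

2043-06-15 is a Monday.
The range spans 456 days (inclusive of both endpoints).
456 = 7 × 65 + 1, so there are 65 full weeks plus 1 extra day.
Each full week contributes 3 days from the set (Mon, Fri, Sat): 65 × 3 = 195.
The 1 extra day is Mon — 1 of them qualifies.
Total: 195 + 1 = 196.

196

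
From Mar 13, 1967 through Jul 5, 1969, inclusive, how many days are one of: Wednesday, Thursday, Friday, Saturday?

Mar 13, 1967 is a Monday.
The range spans 846 days (inclusive of both endpoints).
846 = 7 × 120 + 6, so there are 120 full weeks plus 6 extra days.
Each full week contributes 4 days from the set (Wed, Thu, Fri, Sat): 120 × 4 = 480.
The 6 extra days are Monday, Tuesday, Wednesday, Thursday, Friday, Saturday — 4 of them qualify.
Total: 480 + 4 = 484.

484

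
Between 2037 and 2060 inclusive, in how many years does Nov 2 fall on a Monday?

Day of week of November 2 in each year:
2037: Mon ✓, 2038: Tue, 2039: Wed, 2040: Fri, 2041: Sat, 2042: Sun, 2043: Mon ✓, 2044: Wed, 2045: Thu, 2046: Fri, 2047: Sat, 2048: Mon ✓, 2049: Tue, 2050: Wed, 2051: Thu, 2052: Sat, 2053: Sun, 2054: Mon ✓, 2055: Tue, 2056: Thu, 2057: Fri, 2058: Sat, 2059: Sun, 2060: Tue
Mondays: 2037, 2043, 2048, 2054.

4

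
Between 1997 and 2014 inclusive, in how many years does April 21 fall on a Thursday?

Day of week of April 21 in each year:
1997: Mon, 1998: Tue, 1999: Wed, 2000: Fri, 2001: Sat, 2002: Sun, 2003: Mon, 2004: Wed, 2005: Thu ✓, 2006: Fri, 2007: Sat, 2008: Mon, 2009: Tue, 2010: Wed, 2011: Thu ✓, 2012: Sat, 2013: Sun, 2014: Mon
Thursdays: 2005, 2011.

2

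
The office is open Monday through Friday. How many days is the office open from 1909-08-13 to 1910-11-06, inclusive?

321 weekdays

1909-08-13 is a Friday.
From 1909-08-13 to 1910-11-06 is 451 days inclusive.
451 = 7 × 64 + 3, so there are 64 full weeks plus 3 extra days.
Each full week contributes 5 weekdays (Mon–Fri): 64 × 5 = 320.
The 3 extra days are Friday, Saturday, Sunday — 1 of them qualifies.
Total: 320 + 1 = 321.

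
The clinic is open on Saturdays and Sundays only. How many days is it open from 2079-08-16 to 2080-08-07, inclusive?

102

2079-08-16 is a Wednesday.
The range spans 358 days (inclusive of both endpoints).
358 = 7 × 51 + 1, so there are 51 full weeks plus 1 extra day.
Each full week contributes 2 days from the set (Sat, Sun): 51 × 2 = 102.
The 1 extra day is Wednesday — none qualify.
Total: 102 + 0 = 102.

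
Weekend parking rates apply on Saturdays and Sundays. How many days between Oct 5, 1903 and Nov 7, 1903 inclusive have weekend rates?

Oct 5, 1903 is a Monday.
The range spans 34 days (inclusive of both endpoints).
34 = 7 × 4 + 6, so there are 4 full weeks plus 6 extra days.
Each full week contributes 2 weekend days (Sat, Sun): 4 × 2 = 8.
The 6 extra days are Monday, Tuesday, Wednesday, Thursday, Friday, Saturday — 1 of them qualifies.
Total: 8 + 1 = 9.

9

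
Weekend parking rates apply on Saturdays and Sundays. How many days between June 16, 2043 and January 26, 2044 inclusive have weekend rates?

June 16, 2043 is a Tuesday.
From June 16, 2043 to January 26, 2044 is 225 days inclusive.
225 = 7 × 32 + 1, so there are 32 full weeks plus 1 extra day.
Each full week contributes 2 weekend days (Sat, Sun): 32 × 2 = 64.
The 1 extra day is Tue — none qualify.
Total: 64 + 0 = 64.

64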